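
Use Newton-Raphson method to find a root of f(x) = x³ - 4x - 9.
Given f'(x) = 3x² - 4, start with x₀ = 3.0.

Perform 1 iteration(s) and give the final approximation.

f(x) = x³ - 4x - 9
f'(x) = 3x² - 4
x₀ = 3.0

Newton-Raphson formula: x_{n+1} = x_n - f(x_n)/f'(x_n)

Iteration 1:
  f(3.000000) = 6.000000
  f'(3.000000) = 23.000000
  x_1 = 3.000000 - 6.000000/23.000000 = 2.739130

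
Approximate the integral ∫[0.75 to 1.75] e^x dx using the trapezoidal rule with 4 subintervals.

f(x) = e^x
a = 0.75, b = 1.75, n = 4
h = (b - a)/n = 0.250000

Trapezoidal rule: (h/2)[f(x₀) + 2f(x₁) + 2f(x₂) + ... + f(xₙ)]

x_0 = 0.7500, f(x_0) = 2.117000, coefficient = 1
x_1 = 1.0000, f(x_1) = 2.718282, coefficient = 2
x_2 = 1.2500, f(x_2) = 3.490343, coefficient = 2
x_3 = 1.5000, f(x_3) = 4.481689, coefficient = 2
x_4 = 1.7500, f(x_4) = 5.754603, coefficient = 1

I ≈ (0.250000/2) × 29.252230 = 3.656529
Exact value: 3.637603
Error: 0.018926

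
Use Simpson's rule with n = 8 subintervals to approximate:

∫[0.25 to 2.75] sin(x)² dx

f(x) = sin(x)²
a = 0.25, b = 2.75, n = 8
h = (b - a)/n = 0.312500

Simpson's rule: (h/3)[f(x₀) + 4f(x₁) + 2f(x₂) + ... + f(xₙ)]

x_0 = 0.2500, f(x_0) = 0.061209, coefficient = 1
x_1 = 0.5625, f(x_1) = 0.284412, coefficient = 4
x_2 = 0.8750, f(x_2) = 0.589123, coefficient = 2
x_3 = 1.1875, f(x_3) = 0.860139, coefficient = 4
x_4 = 1.5000, f(x_4) = 0.994996, coefficient = 2
x_5 = 1.8125, f(x_5) = 0.942708, coefficient = 4
x_6 = 2.1250, f(x_6) = 0.723044, coefficient = 2
x_7 = 2.4375, f(x_7) = 0.419052, coefficient = 4
x_8 = 2.7500, f(x_8) = 0.145665, coefficient = 1

I ≈ (0.312500/3) × 14.846446 = 1.546505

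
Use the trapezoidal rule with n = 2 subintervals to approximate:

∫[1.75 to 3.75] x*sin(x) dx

f(x) = x*sin(x)
a = 1.75, b = 3.75, n = 2
h = (b - a)/n = 1.000000

Trapezoidal rule: (h/2)[f(x₀) + 2f(x₁) + 2f(x₂) + ... + f(xₙ)]

x_0 = 1.7500, f(x_0) = 1.721975, coefficient = 1
x_1 = 2.7500, f(x_1) = 1.049568, coefficient = 2
x_2 = 3.7500, f(x_2) = -2.143355, coefficient = 1

I ≈ (1.000000/2) × 1.677756 = 0.838878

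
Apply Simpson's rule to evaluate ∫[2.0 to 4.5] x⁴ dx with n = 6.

f(x) = x⁴
a = 2.0, b = 4.5, n = 6
h = (b - a)/n = 0.416667

Simpson's rule: (h/3)[f(x₀) + 4f(x₁) + 2f(x₂) + ... + f(xₙ)]

x_0 = 2.0000, f(x_0) = 16.000000, coefficient = 1
x_1 = 2.4167, f(x_1) = 34.108845, coefficient = 4
x_2 = 2.8333, f(x_2) = 64.445216, coefficient = 2
x_3 = 3.2500, f(x_3) = 111.566406, coefficient = 4
x_4 = 3.6667, f(x_4) = 180.753086, coefficient = 2
x_5 = 4.0833, f(x_5) = 278.009307, coefficient = 4
x_6 = 4.5000, f(x_6) = 410.062500, coefficient = 1

I ≈ (0.416667/3) × 2611.197338 = 362.666297
Exact value: 362.656250
Error: 0.010047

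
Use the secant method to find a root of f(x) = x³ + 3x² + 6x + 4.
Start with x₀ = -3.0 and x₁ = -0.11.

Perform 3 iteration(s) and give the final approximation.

f(x) = x³ + 3x² + 6x + 4
x₀ = -3.0, x₁ = -0.11

Secant formula: x_{n+1} = x_n - f(x_n)(x_n - x_{n-1})/(f(x_n) - f(x_{n-1}))

Iteration 1:
  f(-3.000000) = -14.000000
  f(-0.110000) = 3.374969
  x_2 = -0.110000 - 3.374969×(-0.110000 - (-3.000000))/(3.374969 - (-14.000000))
       = -0.671363
Iteration 2:
  f(-0.110000) = 3.374969
  f(-0.671363) = 1.021405
  x_3 = -0.671363 - 1.021405×(-0.671363 - (-0.110000))/(1.021405 - 3.374969)
       = -0.914984
Iteration 3:
  f(-0.671363) = 1.021405
  f(-0.914984) = 0.255661
  x_4 = -0.914984 - 0.255661×(-0.914984 - (-0.671363))/(0.255661 - 1.021405)
       = -0.996323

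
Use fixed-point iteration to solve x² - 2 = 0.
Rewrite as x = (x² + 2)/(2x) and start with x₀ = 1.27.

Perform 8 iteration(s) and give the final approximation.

Equation: x² - 2 = 0
Fixed-point form: x = (x² + 2)/(2x)
x₀ = 1.27

x_1 = g(1.270000) = 1.422402
x_2 = g(1.422402) = 1.414237
x_3 = g(1.414237) = 1.414214
x_4 = g(1.414214) = 1.414214
x_5 = g(1.414214) = 1.414214
x_6 = g(1.414214) = 1.414214
x_7 = g(1.414214) = 1.414214
x_8 = g(1.414214) = 1.414214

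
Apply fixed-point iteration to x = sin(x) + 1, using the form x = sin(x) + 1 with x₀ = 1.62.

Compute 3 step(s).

Equation: x = sin(x) + 1
Fixed-point form: x = sin(x) + 1
x₀ = 1.62

x_1 = g(1.620000) = 1.998790
x_2 = g(1.998790) = 1.909800
x_3 = g(1.909800) = 1.943086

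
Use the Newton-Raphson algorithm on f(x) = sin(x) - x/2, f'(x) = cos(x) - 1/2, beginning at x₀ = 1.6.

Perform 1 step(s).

f(x) = sin(x) - x/2
f'(x) = cos(x) - 1/2
x₀ = 1.6

Newton-Raphson formula: x_{n+1} = x_n - f(x_n)/f'(x_n)

Iteration 1:
  f(1.600000) = 0.199574
  f'(1.600000) = -0.529200
  x_1 = 1.600000 - 0.199574/(-0.529200) = 1.977124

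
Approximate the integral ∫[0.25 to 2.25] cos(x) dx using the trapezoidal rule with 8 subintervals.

f(x) = cos(x)
a = 0.25, b = 2.25, n = 8
h = (b - a)/n = 0.250000

Trapezoidal rule: (h/2)[f(x₀) + 2f(x₁) + 2f(x₂) + ... + f(xₙ)]

x_0 = 0.2500, f(x_0) = 0.968912, coefficient = 1
x_1 = 0.5000, f(x_1) = 0.877583, coefficient = 2
x_2 = 0.7500, f(x_2) = 0.731689, coefficient = 2
x_3 = 1.0000, f(x_3) = 0.540302, coefficient = 2
x_4 = 1.2500, f(x_4) = 0.315322, coefficient = 2
x_5 = 1.5000, f(x_5) = 0.070737, coefficient = 2
x_6 = 1.7500, f(x_6) = -0.178246, coefficient = 2
x_7 = 2.0000, f(x_7) = -0.416147, coefficient = 2
x_8 = 2.2500, f(x_8) = -0.628174, coefficient = 1

I ≈ (0.250000/2) × 4.223220 = 0.527902
Exact value: 0.530669
Error: 0.002767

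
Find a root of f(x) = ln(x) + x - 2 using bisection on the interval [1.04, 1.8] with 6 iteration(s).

f(x) = ln(x) + x - 2
Initial interval: [1.04, 1.8]

Iteration 1:
  c_1 = (1.040000 + 1.800000)/2 = 1.420000
  f(c_1) = f(1.420000) = -0.229343
  f(a) × f(c) ≥ 0, new interval: [1.420000, 1.800000]
Iteration 2:
  c_2 = (1.420000 + 1.800000)/2 = 1.610000
  f(c_2) = f(1.610000) = 0.086234
  f(a) × f(c) < 0, new interval: [1.420000, 1.610000]
Iteration 3:
  c_3 = (1.420000 + 1.610000)/2 = 1.515000
  f(c_3) = f(1.515000) = -0.069585
  f(a) × f(c) ≥ 0, new interval: [1.515000, 1.610000]
Iteration 4:
  c_4 = (1.515000 + 1.610000)/2 = 1.562500
  f(c_4) = f(1.562500) = 0.008787
  f(a) × f(c) < 0, new interval: [1.515000, 1.562500]
Iteration 5:
  c_5 = (1.515000 + 1.562500)/2 = 1.538750
  f(c_5) = f(1.538750) = -0.030280
  f(a) × f(c) ≥ 0, new interval: [1.538750, 1.562500]
Iteration 6:
  c_6 = (1.538750 + 1.562500)/2 = 1.550625
  f(c_6) = f(1.550625) = -0.010717
  f(a) × f(c) ≥ 0, new interval: [1.550625, 1.562500]

After 6 iteration(s), the approximation is c_6 = 1.550625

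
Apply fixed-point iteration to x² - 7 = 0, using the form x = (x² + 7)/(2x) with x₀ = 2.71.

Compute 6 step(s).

Equation: x² - 7 = 0
Fixed-point form: x = (x² + 7)/(2x)
x₀ = 2.71

x_1 = g(2.710000) = 2.646513
x_2 = g(2.646513) = 2.645751
x_3 = g(2.645751) = 2.645751
x_4 = g(2.645751) = 2.645751
x_5 = g(2.645751) = 2.645751
x_6 = g(2.645751) = 2.645751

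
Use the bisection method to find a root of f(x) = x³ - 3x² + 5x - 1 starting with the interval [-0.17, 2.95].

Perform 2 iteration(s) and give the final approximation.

f(x) = x³ - 3x² + 5x - 1
Initial interval: [-0.17, 2.95]

Iteration 1:
  c_1 = (-0.170000 + 2.950000)/2 = 1.390000
  f(c_1) = f(1.390000) = 2.839319
  f(a) × f(c) < 0, new interval: [-0.170000, 1.390000]
Iteration 2:
  c_2 = (-0.170000 + 1.390000)/2 = 0.610000
  f(c_2) = f(0.610000) = 1.160681
  f(a) × f(c) < 0, new interval: [-0.170000, 0.610000]

After 2 iteration(s), the approximation is c_2 = 0.610000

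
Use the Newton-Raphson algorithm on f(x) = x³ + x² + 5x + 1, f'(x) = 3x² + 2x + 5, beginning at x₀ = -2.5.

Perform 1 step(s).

f(x) = x³ + x² + 5x + 1
f'(x) = 3x² + 2x + 5
x₀ = -2.5

Newton-Raphson formula: x_{n+1} = x_n - f(x_n)/f'(x_n)

Iteration 1:
  f(-2.500000) = -20.875000
  f'(-2.500000) = 18.750000
  x_1 = -2.500000 - (-20.875000)/18.750000 = -1.386667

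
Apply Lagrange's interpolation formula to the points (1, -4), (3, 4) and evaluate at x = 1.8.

Lagrange interpolation formula:
P(x) = Σ yᵢ × Lᵢ(x)
where Lᵢ(x) = Π_{j≠i} (x - xⱼ)/(xᵢ - xⱼ)

L_0(1.8) = (1.8 - 3)/(1 - 3) = 0.600000
L_1(1.8) = (1.8 - 1)/(3 - 1) = 0.400000

P(1.8) = (-4)×L_0(1.8) + 4×L_1(1.8)
P(1.8) = -0.800000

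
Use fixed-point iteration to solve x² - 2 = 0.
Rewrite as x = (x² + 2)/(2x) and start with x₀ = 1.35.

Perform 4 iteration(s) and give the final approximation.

Equation: x² - 2 = 0
Fixed-point form: x = (x² + 2)/(2x)
x₀ = 1.35

x_1 = g(1.350000) = 1.415741
x_2 = g(1.415741) = 1.414214
x_3 = g(1.414214) = 1.414214
x_4 = g(1.414214) = 1.414214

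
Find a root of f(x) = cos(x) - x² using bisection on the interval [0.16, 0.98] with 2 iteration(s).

f(x) = cos(x) - x²
Initial interval: [0.16, 0.98]

Iteration 1:
  c_1 = (0.160000 + 0.980000)/2 = 0.570000
  f(c_1) = f(0.570000) = 0.517001
  f(a) × f(c) ≥ 0, new interval: [0.570000, 0.980000]
Iteration 2:
  c_2 = (0.570000 + 0.980000)/2 = 0.775000
  f(c_2) = f(0.775000) = 0.113796
  f(a) × f(c) ≥ 0, new interval: [0.775000, 0.980000]

After 2 iteration(s), the approximation is c_2 = 0.775000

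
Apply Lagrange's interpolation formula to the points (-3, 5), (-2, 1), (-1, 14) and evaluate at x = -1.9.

Lagrange interpolation formula:
P(x) = Σ yᵢ × Lᵢ(x)
where Lᵢ(x) = Π_{j≠i} (x - xⱼ)/(xᵢ - xⱼ)

L_0(-1.9) = (-1.9 - (-2))/(-3 - (-2)) × (-1.9 - (-1))/(-3 - (-1)) = -0.045000
L_1(-1.9) = (-1.9 - (-3))/(-2 - (-3)) × (-1.9 - (-1))/(-2 - (-1)) = 0.990000
L_2(-1.9) = (-1.9 - (-3))/(-1 - (-3)) × (-1.9 - (-2))/(-1 - (-2)) = 0.055000

P(-1.9) = 5×L_0(-1.9) + 1×L_1(-1.9) + 14×L_2(-1.9)
P(-1.9) = 1.535000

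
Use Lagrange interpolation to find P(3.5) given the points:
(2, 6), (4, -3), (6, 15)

Lagrange interpolation formula:
P(x) = Σ yᵢ × Lᵢ(x)
where Lᵢ(x) = Π_{j≠i} (x - xⱼ)/(xᵢ - xⱼ)

L_0(3.5) = (3.5 - 4)/(2 - 4) × (3.5 - 6)/(2 - 6) = 0.156250
L_1(3.5) = (3.5 - 2)/(4 - 2) × (3.5 - 6)/(4 - 6) = 0.937500
L_2(3.5) = (3.5 - 2)/(6 - 2) × (3.5 - 4)/(6 - 4) = -0.093750

P(3.5) = 6×L_0(3.5) + (-3)×L_1(3.5) + 15×L_2(3.5)
P(3.5) = -3.281250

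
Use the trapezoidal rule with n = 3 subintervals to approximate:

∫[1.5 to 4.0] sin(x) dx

f(x) = sin(x)
a = 1.5, b = 4.0, n = 3
h = (b - a)/n = 0.833333

Trapezoidal rule: (h/2)[f(x₀) + 2f(x₁) + 2f(x₂) + ... + f(xₙ)]

x_0 = 1.5000, f(x_0) = 0.997495, coefficient = 1
x_1 = 2.3333, f(x_1) = 0.723086, coefficient = 2
x_2 = 3.1667, f(x_2) = -0.025071, coefficient = 2
x_3 = 4.0000, f(x_3) = -0.756802, coefficient = 1

I ≈ (0.833333/2) × 1.636721 = 0.681967
Exact value: 0.724381
Error: 0.042414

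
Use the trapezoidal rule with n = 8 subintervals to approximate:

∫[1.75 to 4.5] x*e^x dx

f(x) = x*e^x
a = 1.75, b = 4.5, n = 8
h = (b - a)/n = 0.343750

Trapezoidal rule: (h/2)[f(x₀) + 2f(x₁) + 2f(x₂) + ... + f(xₙ)]

x_0 = 1.7500, f(x_0) = 10.070555, coefficient = 1
x_1 = 2.0938, f(x_1) = 16.991390, coefficient = 2
x_2 = 2.4375, f(x_2) = 27.895710, coefficient = 2
x_3 = 2.7812, f(x_3) = 44.887101, coefficient = 2
x_4 = 3.1250, f(x_4) = 71.124672, coefficient = 2
x_5 = 3.4688, f(x_5) = 111.335070, coefficient = 2
x_6 = 3.8125, f(x_6) = 172.566927, coefficient = 2
x_7 = 4.1562, f(x_7) = 265.300521, coefficient = 2
x_8 = 4.5000, f(x_8) = 405.077091, coefficient = 1

I ≈ (0.343750/2) × 1835.350426 = 315.450854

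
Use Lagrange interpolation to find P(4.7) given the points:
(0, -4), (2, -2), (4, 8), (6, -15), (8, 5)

Lagrange interpolation formula:
P(x) = Σ yᵢ × Lᵢ(x)
where Lᵢ(x) = Π_{j≠i} (x - xⱼ)/(xᵢ - xⱼ)

L_0(4.7) = (4.7 - 2)/(0 - 2) × (4.7 - 4)/(0 - 4) × (4.7 - 6)/(0 - 6) × (4.7 - 8)/(0 - 8) = 0.021115
L_1(4.7) = (4.7 - 0)/(2 - 0) × (4.7 - 4)/(2 - 4) × (4.7 - 6)/(2 - 6) × (4.7 - 8)/(2 - 8) = -0.147022
L_2(4.7) = (4.7 - 0)/(4 - 0) × (4.7 - 2)/(4 - 2) × (4.7 - 6)/(4 - 6) × (4.7 - 8)/(4 - 8) = 0.850627
L_3(4.7) = (4.7 - 0)/(6 - 0) × (4.7 - 2)/(6 - 2) × (4.7 - 4)/(6 - 4) × (4.7 - 8)/(6 - 8) = 0.305353
L_4(4.7) = (4.7 - 0)/(8 - 0) × (4.7 - 2)/(8 - 2) × (4.7 - 4)/(8 - 4) × (4.7 - 6)/(8 - 6) = -0.030073

P(4.7) = (-4)×L_0(4.7) + (-2)×L_1(4.7) + 8×L_2(4.7) + (-15)×L_3(4.7) + 5×L_4(4.7)
P(4.7) = 2.283937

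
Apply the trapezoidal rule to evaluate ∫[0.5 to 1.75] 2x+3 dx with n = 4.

f(x) = 2x+3
a = 0.5, b = 1.75, n = 4
h = (b - a)/n = 0.312500

Trapezoidal rule: (h/2)[f(x₀) + 2f(x₁) + 2f(x₂) + ... + f(xₙ)]

x_0 = 0.5000, f(x_0) = 4.000000, coefficient = 1
x_1 = 0.8125, f(x_1) = 4.625000, coefficient = 2
x_2 = 1.1250, f(x_2) = 5.250000, coefficient = 2
x_3 = 1.4375, f(x_3) = 5.875000, coefficient = 2
x_4 = 1.7500, f(x_4) = 6.500000, coefficient = 1

I ≈ (0.312500/2) × 42.000000 = 6.562500
Exact value: 6.562500
Error: 0.000000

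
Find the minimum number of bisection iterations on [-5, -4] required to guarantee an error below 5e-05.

We need (b-a)/2^n ≤ 5e-05
(-4 - (-5))/2^n ≤ 5e-05
1/2^n ≤ 5e-05
2^n ≥ 20000
n ≥ log₂(20000) = 14.29
n ≥ 15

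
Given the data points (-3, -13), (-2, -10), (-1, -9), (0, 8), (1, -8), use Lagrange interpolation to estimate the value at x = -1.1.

Lagrange interpolation formula:
P(x) = Σ yᵢ × Lᵢ(x)
where Lᵢ(x) = Π_{j≠i} (x - xⱼ)/(xᵢ - xⱼ)

L_0(-1.1) = (-1.1 - (-2))/(-3 - (-2)) × (-1.1 - (-1))/(-3 - (-1)) × (-1.1 - 0)/(-3 - 0) × (-1.1 - 1)/(-3 - 1) = -0.008663
L_1(-1.1) = (-1.1 - (-3))/(-2 - (-3)) × (-1.1 - (-1))/(-2 - (-1)) × (-1.1 - 0)/(-2 - 0) × (-1.1 - 1)/(-2 - 1) = 0.073150
L_2(-1.1) = (-1.1 - (-3))/(-1 - (-3)) × (-1.1 - (-2))/(-1 - (-2)) × (-1.1 - 0)/(-1 - 0) × (-1.1 - 1)/(-1 - 1) = 0.987525
L_3(-1.1) = (-1.1 - (-3))/(0 - (-3)) × (-1.1 - (-2))/(0 - (-2)) × (-1.1 - (-1))/(0 - (-1)) × (-1.1 - 1)/(0 - 1) = -0.059850
L_4(-1.1) = (-1.1 - (-3))/(1 - (-3)) × (-1.1 - (-2))/(1 - (-2)) × (-1.1 - (-1))/(1 - (-1)) × (-1.1 - 0)/(1 - 0) = 0.007838

P(-1.1) = (-13)×L_0(-1.1) + (-10)×L_1(-1.1) + (-9)×L_2(-1.1) + 8×L_3(-1.1) + (-8)×L_4(-1.1)
P(-1.1) = -10.048113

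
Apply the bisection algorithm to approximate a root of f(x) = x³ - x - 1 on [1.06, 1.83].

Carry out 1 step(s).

f(x) = x³ - x - 1
Initial interval: [1.06, 1.83]

Iteration 1:
  c_1 = (1.060000 + 1.830000)/2 = 1.445000
  f(c_1) = f(1.445000) = 0.572196
  f(a) × f(c) < 0, new interval: [1.060000, 1.445000]

After 1 iteration(s), the approximation is c_1 = 1.445000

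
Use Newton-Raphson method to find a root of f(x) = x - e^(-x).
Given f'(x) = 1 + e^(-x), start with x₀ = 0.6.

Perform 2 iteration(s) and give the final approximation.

f(x) = x - e^(-x)
f'(x) = 1 + e^(-x)
x₀ = 0.6

Newton-Raphson formula: x_{n+1} = x_n - f(x_n)/f'(x_n)

Iteration 1:
  f(0.600000) = 0.051188
  f'(0.600000) = 1.548812
  x_1 = 0.600000 - 0.051188/1.548812 = 0.566950
Iteration 2:
  f(0.566950) = -0.000303
  f'(0.566950) = 1.567253
  x_2 = 0.566950 - (-0.000303)/1.567253 = 0.567143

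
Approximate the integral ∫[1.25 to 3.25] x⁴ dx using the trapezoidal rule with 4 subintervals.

f(x) = x⁴
a = 1.25, b = 3.25, n = 4
h = (b - a)/n = 0.500000

Trapezoidal rule: (h/2)[f(x₀) + 2f(x₁) + 2f(x₂) + ... + f(xₙ)]

x_0 = 1.2500, f(x_0) = 2.441406, coefficient = 1
x_1 = 1.7500, f(x_1) = 9.378906, coefficient = 2
x_2 = 2.2500, f(x_2) = 25.628906, coefficient = 2
x_3 = 2.7500, f(x_3) = 57.191406, coefficient = 2
x_4 = 3.2500, f(x_4) = 111.566406, coefficient = 1

I ≈ (0.500000/2) × 298.406250 = 74.601562
Exact value: 71.907813
Error: 2.693750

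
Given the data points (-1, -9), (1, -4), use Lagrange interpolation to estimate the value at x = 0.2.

Lagrange interpolation formula:
P(x) = Σ yᵢ × Lᵢ(x)
where Lᵢ(x) = Π_{j≠i} (x - xⱼ)/(xᵢ - xⱼ)

L_0(0.2) = (0.2 - 1)/(-1 - 1) = 0.400000
L_1(0.2) = (0.2 - (-1))/(1 - (-1)) = 0.600000

P(0.2) = (-9)×L_0(0.2) + (-4)×L_1(0.2)
P(0.2) = -6.000000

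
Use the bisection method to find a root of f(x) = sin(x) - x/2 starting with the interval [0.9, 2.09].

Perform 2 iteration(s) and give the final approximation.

f(x) = sin(x) - x/2
Initial interval: [0.9, 2.09]

Iteration 1:
  c_1 = (0.900000 + 2.090000)/2 = 1.495000
  f(c_1) = f(1.495000) = 0.249629
  f(a) × f(c) ≥ 0, new interval: [1.495000, 2.090000]
Iteration 2:
  c_2 = (1.495000 + 2.090000)/2 = 1.792500
  f(c_2) = f(1.792500) = 0.079274
  f(a) × f(c) ≥ 0, new interval: [1.792500, 2.090000]

After 2 iteration(s), the approximation is c_2 = 1.792500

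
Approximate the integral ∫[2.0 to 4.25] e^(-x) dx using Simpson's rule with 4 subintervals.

f(x) = e^(-x)
a = 2.0, b = 4.25, n = 4
h = (b - a)/n = 0.562500

Simpson's rule: (h/3)[f(x₀) + 4f(x₁) + 2f(x₂) + ... + f(xₙ)]

x_0 = 2.0000, f(x_0) = 0.135335, coefficient = 1
x_1 = 2.5625, f(x_1) = 0.077112, coefficient = 4
x_2 = 3.1250, f(x_2) = 0.043937, coefficient = 2
x_3 = 3.6875, f(x_3) = 0.025035, coefficient = 4
x_4 = 4.2500, f(x_4) = 0.014264, coefficient = 1

I ≈ (0.562500/3) × 0.646058 = 0.121136
Exact value: 0.121071
Error: 0.000065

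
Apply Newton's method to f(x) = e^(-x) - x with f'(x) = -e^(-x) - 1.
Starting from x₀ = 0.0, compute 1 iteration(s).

f(x) = e^(-x) - x
f'(x) = -e^(-x) - 1
x₀ = 0.0

Newton-Raphson formula: x_{n+1} = x_n - f(x_n)/f'(x_n)

Iteration 1:
  f(0.000000) = 1.000000
  f'(0.000000) = -2.000000
  x_1 = 0.000000 - 1.000000/(-2.000000) = 0.500000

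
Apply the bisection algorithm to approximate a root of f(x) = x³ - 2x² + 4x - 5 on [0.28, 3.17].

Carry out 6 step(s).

f(x) = x³ - 2x² + 4x - 5
Initial interval: [0.28, 3.17]

Iteration 1:
  c_1 = (0.280000 + 3.170000)/2 = 1.725000
  f(c_1) = f(1.725000) = 1.081703
  f(a) × f(c) < 0, new interval: [0.280000, 1.725000]
Iteration 2:
  c_2 = (0.280000 + 1.725000)/2 = 1.002500
  f(c_2) = f(1.002500) = -1.992494
  f(a) × f(c) ≥ 0, new interval: [1.002500, 1.725000]
Iteration 3:
  c_3 = (1.002500 + 1.725000)/2 = 1.363750
  f(c_3) = f(1.363750) = -0.728307
  f(a) × f(c) ≥ 0, new interval: [1.363750, 1.725000]
Iteration 4:
  c_4 = (1.363750 + 1.725000)/2 = 1.544375
  f(c_4) = f(1.544375) = 0.090791
  f(a) × f(c) < 0, new interval: [1.363750, 1.544375]
Iteration 5:
  c_5 = (1.363750 + 1.544375)/2 = 1.454063
  f(c_5) = f(1.454063) = -0.338024
  f(a) × f(c) ≥ 0, new interval: [1.454063, 1.544375]
Iteration 6:
  c_6 = (1.454063 + 1.544375)/2 = 1.499219
  f(c_6) = f(1.499219) = -0.128709
  f(a) × f(c) ≥ 0, new interval: [1.499219, 1.544375]

After 6 iteration(s), the approximation is c_6 = 1.499219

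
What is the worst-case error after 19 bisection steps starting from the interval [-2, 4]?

Bisection error bound: |error| ≤ (b-a)/2^n
|error| ≤ (4 - (-2))/2^19 = 6/2^19
|error| ≤ 0.0000114441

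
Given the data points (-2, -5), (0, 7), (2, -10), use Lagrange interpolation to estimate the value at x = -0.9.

Lagrange interpolation formula:
P(x) = Σ yᵢ × Lᵢ(x)
where Lᵢ(x) = Π_{j≠i} (x - xⱼ)/(xᵢ - xⱼ)

L_0(-0.9) = (-0.9 - 0)/(-2 - 0) × (-0.9 - 2)/(-2 - 2) = 0.326250
L_1(-0.9) = (-0.9 - (-2))/(0 - (-2)) × (-0.9 - 2)/(0 - 2) = 0.797500
L_2(-0.9) = (-0.9 - (-2))/(2 - (-2)) × (-0.9 - 0)/(2 - 0) = -0.123750

P(-0.9) = (-5)×L_0(-0.9) + 7×L_1(-0.9) + (-10)×L_2(-0.9)
P(-0.9) = 5.188750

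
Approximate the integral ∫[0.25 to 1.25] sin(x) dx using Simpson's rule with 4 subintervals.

f(x) = sin(x)
a = 0.25, b = 1.25, n = 4
h = (b - a)/n = 0.250000

Simpson's rule: (h/3)[f(x₀) + 4f(x₁) + 2f(x₂) + ... + f(xₙ)]

x_0 = 0.2500, f(x_0) = 0.247404, coefficient = 1
x_1 = 0.5000, f(x_1) = 0.479426, coefficient = 4
x_2 = 0.7500, f(x_2) = 0.681639, coefficient = 2
x_3 = 1.0000, f(x_3) = 0.841471, coefficient = 4
x_4 = 1.2500, f(x_4) = 0.948985, coefficient = 1

I ≈ (0.250000/3) × 7.843252 = 0.653604
Exact value: 0.653590
Error: 0.000014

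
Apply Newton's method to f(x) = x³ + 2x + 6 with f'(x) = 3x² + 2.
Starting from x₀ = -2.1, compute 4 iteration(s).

f(x) = x³ + 2x + 6
f'(x) = 3x² + 2
x₀ = -2.1

Newton-Raphson formula: x_{n+1} = x_n - f(x_n)/f'(x_n)

Iteration 1:
  f(-2.100000) = -7.461000
  f'(-2.100000) = 15.230000
  x_1 = -2.100000 - (-7.461000)/15.230000 = -1.610112
Iteration 2:
  f(-1.610112) = -1.394372
  f'(-1.610112) = 9.777378
  x_2 = -1.610112 - (-1.394372)/9.777378 = -1.467500
Iteration 3:
  f(-1.467500) = -0.095340
  f'(-1.467500) = 8.460665
  x_3 = -1.467500 - (-0.095340)/8.460665 = -1.456231
Iteration 4:
  f(-1.456231) = -0.000558
  f'(-1.456231) = 8.361826
  x_4 = -1.456231 - (-0.000558)/8.361826 = -1.456164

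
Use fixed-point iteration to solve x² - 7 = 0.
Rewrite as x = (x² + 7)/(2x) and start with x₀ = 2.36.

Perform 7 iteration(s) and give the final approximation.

Equation: x² - 7 = 0
Fixed-point form: x = (x² + 7)/(2x)
x₀ = 2.36

x_1 = g(2.360000) = 2.663051
x_2 = g(2.663051) = 2.645808
x_3 = g(2.645808) = 2.645751
x_4 = g(2.645751) = 2.645751
x_5 = g(2.645751) = 2.645751
x_6 = g(2.645751) = 2.645751
x_7 = g(2.645751) = 2.645751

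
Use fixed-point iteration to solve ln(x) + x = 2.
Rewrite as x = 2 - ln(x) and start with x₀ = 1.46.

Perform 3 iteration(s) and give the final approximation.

Equation: ln(x) + x = 2
Fixed-point form: x = 2 - ln(x)
x₀ = 1.46

x_1 = g(1.460000) = 1.621564
x_2 = g(1.621564) = 1.516609
x_3 = g(1.516609) = 1.583523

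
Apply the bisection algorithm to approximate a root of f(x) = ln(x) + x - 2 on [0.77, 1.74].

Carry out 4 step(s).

f(x) = ln(x) + x - 2
Initial interval: [0.77, 1.74]

Iteration 1:
  c_1 = (0.770000 + 1.740000)/2 = 1.255000
  f(c_1) = f(1.255000) = -0.517864
  f(a) × f(c) ≥ 0, new interval: [1.255000, 1.740000]
Iteration 2:
  c_2 = (1.255000 + 1.740000)/2 = 1.497500
  f(c_2) = f(1.497500) = -0.098703
  f(a) × f(c) ≥ 0, new interval: [1.497500, 1.740000]
Iteration 3:
  c_3 = (1.497500 + 1.740000)/2 = 1.618750
  f(c_3) = f(1.618750) = 0.100404
  f(a) × f(c) < 0, new interval: [1.497500, 1.618750]
Iteration 4:
  c_4 = (1.497500 + 1.618750)/2 = 1.558125
  f(c_4) = f(1.558125) = 0.001608
  f(a) × f(c) < 0, new interval: [1.497500, 1.558125]

After 4 iteration(s), the approximation is c_4 = 1.558125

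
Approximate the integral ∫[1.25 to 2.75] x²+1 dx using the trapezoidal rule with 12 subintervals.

f(x) = x²+1
a = 1.25, b = 2.75, n = 12
h = (b - a)/n = 0.125000

Trapezoidal rule: (h/2)[f(x₀) + 2f(x₁) + 2f(x₂) + ... + f(xₙ)]

x_0 = 1.2500, f(x_0) = 2.562500, coefficient = 1
x_1 = 1.3750, f(x_1) = 2.890625, coefficient = 2
x_2 = 1.5000, f(x_2) = 3.250000, coefficient = 2
x_3 = 1.6250, f(x_3) = 3.640625, coefficient = 2
x_4 = 1.7500, f(x_4) = 4.062500, coefficient = 2
x_5 = 1.8750, f(x_5) = 4.515625, coefficient = 2
x_6 = 2.0000, f(x_6) = 5.000000, coefficient = 2
x_7 = 2.1250, f(x_7) = 5.515625, coefficient = 2
x_8 = 2.2500, f(x_8) = 6.062500, coefficient = 2
x_9 = 2.3750, f(x_9) = 6.640625, coefficient = 2
x_10 = 2.5000, f(x_10) = 7.250000, coefficient = 2
x_11 = 2.6250, f(x_11) = 7.890625, coefficient = 2
x_12 = 2.7500, f(x_12) = 8.562500, coefficient = 1

I ≈ (0.125000/2) × 124.562500 = 7.785156
Exact value: 7.781250
Error: 0.003906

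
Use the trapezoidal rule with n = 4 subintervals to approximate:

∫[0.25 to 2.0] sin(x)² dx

f(x) = sin(x)²
a = 0.25, b = 2.0, n = 4
h = (b - a)/n = 0.437500

Trapezoidal rule: (h/2)[f(x₀) + 2f(x₁) + 2f(x₂) + ... + f(xₙ)]

x_0 = 0.2500, f(x_0) = 0.061209, coefficient = 1
x_1 = 0.6875, f(x_1) = 0.402726, coefficient = 2
x_2 = 1.1250, f(x_2) = 0.814087, coefficient = 2
x_3 = 1.5625, f(x_3) = 0.999931, coefficient = 2
x_4 = 2.0000, f(x_4) = 0.826822, coefficient = 1

I ≈ (0.437500/2) × 5.321519 = 1.164082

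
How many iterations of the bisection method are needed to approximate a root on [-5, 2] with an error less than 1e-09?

We need (b-a)/2^n ≤ 1e-09
(2 - (-5))/2^n ≤ 1e-09
7/2^n ≤ 1e-09
2^n ≥ 7000000000
n ≥ log₂(7000000000) = 32.70
n ≥ 33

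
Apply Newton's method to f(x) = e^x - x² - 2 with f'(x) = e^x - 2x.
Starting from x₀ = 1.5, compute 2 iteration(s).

f(x) = e^x - x² - 2
f'(x) = e^x - 2x
x₀ = 1.5

Newton-Raphson formula: x_{n+1} = x_n - f(x_n)/f'(x_n)

Iteration 1:
  f(1.500000) = 0.231689
  f'(1.500000) = 1.481689
  x_1 = 1.500000 - 0.231689/1.481689 = 1.343632
Iteration 2:
  f(1.343632) = 0.027592
  f'(1.343632) = 1.145675
  x_2 = 1.343632 - 0.027592/1.145675 = 1.319548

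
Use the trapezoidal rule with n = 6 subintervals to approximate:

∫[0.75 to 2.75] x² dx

f(x) = x²
a = 0.75, b = 2.75, n = 6
h = (b - a)/n = 0.333333

Trapezoidal rule: (h/2)[f(x₀) + 2f(x₁) + 2f(x₂) + ... + f(xₙ)]

x_0 = 0.7500, f(x_0) = 0.562500, coefficient = 1
x_1 = 1.0833, f(x_1) = 1.173611, coefficient = 2
x_2 = 1.4167, f(x_2) = 2.006944, coefficient = 2
x_3 = 1.7500, f(x_3) = 3.062500, coefficient = 2
x_4 = 2.0833, f(x_4) = 4.340278, coefficient = 2
x_5 = 2.4167, f(x_5) = 5.840278, coefficient = 2
x_6 = 2.7500, f(x_6) = 7.562500, coefficient = 1

I ≈ (0.333333/2) × 40.972222 = 6.828704
Exact value: 6.791667
Error: 0.037037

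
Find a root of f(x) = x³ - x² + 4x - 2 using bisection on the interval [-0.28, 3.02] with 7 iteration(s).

f(x) = x³ - x² + 4x - 2
Initial interval: [-0.28, 3.02]

Iteration 1:
  c_1 = (-0.280000 + 3.020000)/2 = 1.370000
  f(c_1) = f(1.370000) = 4.174453
  f(a) × f(c) < 0, new interval: [-0.280000, 1.370000]
Iteration 2:
  c_2 = (-0.280000 + 1.370000)/2 = 0.545000
  f(c_2) = f(0.545000) = 0.044854
  f(a) × f(c) < 0, new interval: [-0.280000, 0.545000]
Iteration 3:
  c_3 = (-0.280000 + 0.545000)/2 = 0.132500
  f(c_3) = f(0.132500) = -1.485230
  f(a) × f(c) ≥ 0, new interval: [0.132500, 0.545000]
Iteration 4:
  c_4 = (0.132500 + 0.545000)/2 = 0.338750
  f(c_4) = f(0.338750) = -0.720879
  f(a) × f(c) ≥ 0, new interval: [0.338750, 0.545000]
Iteration 5:
  c_5 = (0.338750 + 0.545000)/2 = 0.441875
  f(c_5) = f(0.441875) = -0.341476
  f(a) × f(c) ≥ 0, new interval: [0.441875, 0.545000]
Iteration 6:
  c_6 = (0.441875 + 0.545000)/2 = 0.493438
  f(c_6) = f(0.493438) = -0.149588
  f(a) × f(c) ≥ 0, new interval: [0.493438, 0.545000]
Iteration 7:
  c_7 = (0.493438 + 0.545000)/2 = 0.519219
  f(c_7) = f(0.519219) = -0.052738
  f(a) × f(c) ≥ 0, new interval: [0.519219, 0.545000]

After 7 iteration(s), the approximation is c_7 = 0.519219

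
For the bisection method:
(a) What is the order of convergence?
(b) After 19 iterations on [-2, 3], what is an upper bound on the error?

(a) Bisection has linear (order 1) convergence; the error is halved each step.

(b) Error bound = (b-a)/2^n = (3 - (-2))/2^{19}
    = 5/2^{19}

(a) 1 (linear); (b) error ≤ 9.54e-06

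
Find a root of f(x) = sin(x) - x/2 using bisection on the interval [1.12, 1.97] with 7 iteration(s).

f(x) = sin(x) - x/2
Initial interval: [1.12, 1.97]

Iteration 1:
  c_1 = (1.120000 + 1.970000)/2 = 1.545000
  f(c_1) = f(1.545000) = 0.227167
  f(a) × f(c) ≥ 0, new interval: [1.545000, 1.970000]
Iteration 2:
  c_2 = (1.545000 + 1.970000)/2 = 1.757500
  f(c_2) = f(1.757500) = 0.103871
  f(a) × f(c) ≥ 0, new interval: [1.757500, 1.970000]
Iteration 3:
  c_3 = (1.757500 + 1.970000)/2 = 1.863750
  f(c_3) = f(1.863750) = 0.025520
  f(a) × f(c) ≥ 0, new interval: [1.863750, 1.970000]
Iteration 4:
  c_4 = (1.863750 + 1.970000)/2 = 1.916875
  f(c_4) = f(1.916875) = -0.017727
  f(a) × f(c) < 0, new interval: [1.863750, 1.916875]
Iteration 5:
  c_5 = (1.863750 + 1.916875)/2 = 1.890313
  f(c_5) = f(1.890313) = 0.004231
  f(a) × f(c) ≥ 0, new interval: [1.890313, 1.916875]
Iteration 6:
  c_6 = (1.890313 + 1.916875)/2 = 1.903594
  f(c_6) = f(1.903594) = -0.006665
  f(a) × f(c) < 0, new interval: [1.890313, 1.903594]
Iteration 7:
  c_7 = (1.890313 + 1.903594)/2 = 1.896953
  f(c_7) = f(1.896953) = -0.001196
  f(a) × f(c) < 0, new interval: [1.890313, 1.896953]

After 7 iteration(s), the approximation is c_7 = 1.896953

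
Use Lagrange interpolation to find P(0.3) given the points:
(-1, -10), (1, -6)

Lagrange interpolation formula:
P(x) = Σ yᵢ × Lᵢ(x)
where Lᵢ(x) = Π_{j≠i} (x - xⱼ)/(xᵢ - xⱼ)

L_0(0.3) = (0.3 - 1)/(-1 - 1) = 0.350000
L_1(0.3) = (0.3 - (-1))/(1 - (-1)) = 0.650000

P(0.3) = (-10)×L_0(0.3) + (-6)×L_1(0.3)
P(0.3) = -7.400000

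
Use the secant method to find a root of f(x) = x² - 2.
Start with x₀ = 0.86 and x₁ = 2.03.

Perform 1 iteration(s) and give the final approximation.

f(x) = x² - 2
x₀ = 0.86, x₁ = 2.03

Secant formula: x_{n+1} = x_n - f(x_n)(x_n - x_{n-1})/(f(x_n) - f(x_{n-1}))

Iteration 1:
  f(0.860000) = -1.260400
  f(2.030000) = 2.120900
  x_2 = 2.030000 - 2.120900×(2.030000 - 0.860000)/(2.120900 - (-1.260400))
       = 1.296125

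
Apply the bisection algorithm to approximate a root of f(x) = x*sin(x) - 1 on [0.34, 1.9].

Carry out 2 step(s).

f(x) = x*sin(x) - 1
Initial interval: [0.34, 1.9]

Iteration 1:
  c_1 = (0.340000 + 1.900000)/2 = 1.120000
  f(c_1) = f(1.120000) = 0.008112
  f(a) × f(c) < 0, new interval: [0.340000, 1.120000]
Iteration 2:
  c_2 = (0.340000 + 1.120000)/2 = 0.730000
  f(c_2) = f(0.730000) = -0.513185
  f(a) × f(c) ≥ 0, new interval: [0.730000, 1.120000]

After 2 iteration(s), the approximation is c_2 = 0.730000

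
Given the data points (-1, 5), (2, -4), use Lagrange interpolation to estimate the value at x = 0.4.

Lagrange interpolation formula:
P(x) = Σ yᵢ × Lᵢ(x)
where Lᵢ(x) = Π_{j≠i} (x - xⱼ)/(xᵢ - xⱼ)

L_0(0.4) = (0.4 - 2)/(-1 - 2) = 0.533333
L_1(0.4) = (0.4 - (-1))/(2 - (-1)) = 0.466667

P(0.4) = 5×L_0(0.4) + (-4)×L_1(0.4)
P(0.4) = 0.800000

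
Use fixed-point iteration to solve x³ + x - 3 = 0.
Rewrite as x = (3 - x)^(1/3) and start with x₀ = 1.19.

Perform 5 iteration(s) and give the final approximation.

Equation: x³ + x - 3 = 0
Fixed-point form: x = (3 - x)^(1/3)
x₀ = 1.19

x_1 = g(1.190000) = 1.218689
x_2 = g(1.218689) = 1.212216
x_3 = g(1.212216) = 1.213682
x_4 = g(1.213682) = 1.213350
x_5 = g(1.213350) = 1.213426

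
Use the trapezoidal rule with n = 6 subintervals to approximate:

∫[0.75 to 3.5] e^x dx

f(x) = e^x
a = 0.75, b = 3.5, n = 6
h = (b - a)/n = 0.458333

Trapezoidal rule: (h/2)[f(x₀) + 2f(x₁) + 2f(x₂) + ... + f(xₙ)]

x_0 = 0.7500, f(x_0) = 2.117000, coefficient = 1
x_1 = 1.2083, f(x_1) = 3.347900, coefficient = 2
x_2 = 1.6667, f(x_2) = 5.294490, coefficient = 2
x_3 = 2.1250, f(x_3) = 8.372897, coefficient = 2
x_4 = 2.5833, f(x_4) = 13.241202, coefficient = 2
x_5 = 3.0417, f(x_5) = 20.940114, coefficient = 2
x_6 = 3.5000, f(x_6) = 33.115452, coefficient = 1

I ≈ (0.458333/2) × 137.625660 = 31.539214
Exact value: 30.998452
Error: 0.540762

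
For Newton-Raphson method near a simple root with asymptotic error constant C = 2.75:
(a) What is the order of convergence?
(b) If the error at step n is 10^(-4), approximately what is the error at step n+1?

(a) Newton-Raphson has quadratic (order 2) convergence near simple roots.
    This means |e_{n+1}| ≈ C|e_n|².

(b) With |e_n| = 10^(-4) and C = 2.75:
    |e_{n+1}| ≈ 2.75 × (10^(-4))² = 2.75 × 10^(-8)

(a) 2 (quadratic); (b) |e_{n+1}| ≈ 2.750e-08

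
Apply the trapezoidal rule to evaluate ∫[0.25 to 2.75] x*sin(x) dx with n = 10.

f(x) = x*sin(x)
a = 0.25, b = 2.75, n = 10
h = (b - a)/n = 0.250000

Trapezoidal rule: (h/2)[f(x₀) + 2f(x₁) + 2f(x₂) + ... + f(xₙ)]

x_0 = 0.2500, f(x_0) = 0.061851, coefficient = 1
x_1 = 0.5000, f(x_1) = 0.239713, coefficient = 2
x_2 = 0.7500, f(x_2) = 0.511229, coefficient = 2
x_3 = 1.0000, f(x_3) = 0.841471, coefficient = 2
x_4 = 1.2500, f(x_4) = 1.186231, coefficient = 2
x_5 = 1.5000, f(x_5) = 1.496242, coefficient = 2
x_6 = 1.7500, f(x_6) = 1.721975, coefficient = 2
x_7 = 2.0000, f(x_7) = 1.818595, coefficient = 2
x_8 = 2.2500, f(x_8) = 1.750665, coefficient = 2
x_9 = 2.5000, f(x_9) = 1.496180, coefficient = 2
x_10 = 2.7500, f(x_10) = 1.049568, coefficient = 1

I ≈ (0.250000/2) × 23.236022 = 2.904503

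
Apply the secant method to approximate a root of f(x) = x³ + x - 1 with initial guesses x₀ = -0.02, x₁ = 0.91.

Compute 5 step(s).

f(x) = x³ + x - 1
x₀ = -0.02, x₁ = 0.91

Secant formula: x_{n+1} = x_n - f(x_n)(x_n - x_{n-1})/(f(x_n) - f(x_{n-1}))

Iteration 1:
  f(-0.020000) = -1.020008
  f(0.910000) = 0.663571
  x_2 = 0.910000 - 0.663571×(0.910000 - (-0.020000))/(0.663571 - (-1.020008))
       = 0.543447
Iteration 2:
  f(0.910000) = 0.663571
  f(0.543447) = -0.296054
  x_3 = 0.543447 - (-0.296054)×(0.543447 - 0.910000)/(-0.296054 - 0.663571)
       = 0.656532
Iteration 3:
  f(0.543447) = -0.296054
  f(0.656532) = -0.060479
  x_4 = 0.656532 - (-0.060479)×(0.656532 - 0.543447)/(-0.060479 - (-0.296054))
       = 0.685565
Iteration 4:
  f(0.656532) = -0.060479
  f(0.685565) = 0.007780
  x_5 = 0.685565 - 0.007780×(0.685565 - 0.656532)/(0.007780 - (-0.060479))
       = 0.682256
Iteration 5:
  f(0.685565) = 0.007780
  f(0.682256) = -0.000172
  x_6 = 0.682256 - (-0.000172)×(0.682256 - 0.685565)/(-0.000172 - 0.007780)
       = 0.682328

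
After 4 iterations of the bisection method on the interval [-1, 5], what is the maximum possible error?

Bisection error bound: |error| ≤ (b-a)/2^n
|error| ≤ (5 - (-1))/2^4 = 6/2^4
|error| ≤ 0.3750000000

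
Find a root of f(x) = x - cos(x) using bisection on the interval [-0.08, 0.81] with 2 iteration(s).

f(x) = x - cos(x)
Initial interval: [-0.08, 0.81]

Iteration 1:
  c_1 = (-0.080000 + 0.810000)/2 = 0.365000
  f(c_1) = f(0.365000) = -0.569124
  f(a) × f(c) ≥ 0, new interval: [0.365000, 0.810000]
Iteration 2:
  c_2 = (0.365000 + 0.810000)/2 = 0.587500
  f(c_2) = f(0.587500) = -0.244829
  f(a) × f(c) ≥ 0, new interval: [0.587500, 0.810000]

After 2 iteration(s), the approximation is c_2 = 0.587500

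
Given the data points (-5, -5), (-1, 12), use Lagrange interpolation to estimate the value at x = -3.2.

Lagrange interpolation formula:
P(x) = Σ yᵢ × Lᵢ(x)
where Lᵢ(x) = Π_{j≠i} (x - xⱼ)/(xᵢ - xⱼ)

L_0(-3.2) = (-3.2 - (-1))/(-5 - (-1)) = 0.550000
L_1(-3.2) = (-3.2 - (-5))/(-1 - (-5)) = 0.450000

P(-3.2) = (-5)×L_0(-3.2) + 12×L_1(-3.2)
P(-3.2) = 2.650000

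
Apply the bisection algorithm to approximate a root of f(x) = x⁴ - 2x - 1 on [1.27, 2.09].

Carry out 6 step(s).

f(x) = x⁴ - 2x - 1
Initial interval: [1.27, 2.09]

Iteration 1:
  c_1 = (1.270000 + 2.090000)/2 = 1.680000
  f(c_1) = f(1.680000) = 3.605942
  f(a) × f(c) < 0, new interval: [1.270000, 1.680000]
Iteration 2:
  c_2 = (1.270000 + 1.680000)/2 = 1.475000
  f(c_2) = f(1.475000) = 0.783344
  f(a) × f(c) < 0, new interval: [1.270000, 1.475000]
Iteration 3:
  c_3 = (1.270000 + 1.475000)/2 = 1.372500
  f(c_3) = f(1.372500) = -0.196462
  f(a) × f(c) ≥ 0, new interval: [1.372500, 1.475000]
Iteration 4:
  c_4 = (1.372500 + 1.475000)/2 = 1.423750
  f(c_4) = f(1.423750) = 0.261489
  f(a) × f(c) < 0, new interval: [1.372500, 1.423750]
Iteration 5:
  c_5 = (1.372500 + 1.423750)/2 = 1.398125
  f(c_5) = f(1.398125) = 0.024811
  f(a) × f(c) < 0, new interval: [1.372500, 1.398125]
Iteration 6:
  c_6 = (1.372500 + 1.398125)/2 = 1.385312
  f(c_6) = f(1.385312) = -0.087716
  f(a) × f(c) ≥ 0, new interval: [1.385312, 1.398125]

After 6 iteration(s), the approximation is c_6 = 1.385312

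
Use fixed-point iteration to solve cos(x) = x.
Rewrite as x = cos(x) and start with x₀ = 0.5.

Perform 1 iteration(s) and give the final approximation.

Equation: cos(x) = x
Fixed-point form: x = cos(x)
x₀ = 0.5

x_1 = g(0.500000) = 0.877583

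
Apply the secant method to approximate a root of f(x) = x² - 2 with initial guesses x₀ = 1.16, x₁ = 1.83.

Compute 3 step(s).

f(x) = x² - 2
x₀ = 1.16, x₁ = 1.83

Secant formula: x_{n+1} = x_n - f(x_n)(x_n - x_{n-1})/(f(x_n) - f(x_{n-1}))

Iteration 1:
  f(1.160000) = -0.654400
  f(1.830000) = 1.348900
  x_2 = 1.830000 - 1.348900×(1.830000 - 1.160000)/(1.348900 - (-0.654400))
       = 1.378863
Iteration 2:
  f(1.830000) = 1.348900
  f(1.378863) = -0.098737
  x_3 = 1.378863 - (-0.098737)×(1.378863 - 1.830000)/(-0.098737 - 1.348900)
       = 1.409633
Iteration 3:
  f(1.378863) = -0.098737
  f(1.409633) = -0.012935
  x_4 = 1.409633 - (-0.012935)×(1.409633 - 1.378863)/(-0.012935 - (-0.098737))
       = 1.414272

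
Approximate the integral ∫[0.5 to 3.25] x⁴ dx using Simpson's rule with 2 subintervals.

f(x) = x⁴
a = 0.5, b = 3.25, n = 2
h = (b - a)/n = 1.375000

Simpson's rule: (h/3)[f(x₀) + 4f(x₁) + 2f(x₂) + ... + f(xₙ)]

x_0 = 0.5000, f(x_0) = 0.062500, coefficient = 1
x_1 = 1.8750, f(x_1) = 12.359619, coefficient = 4
x_2 = 3.2500, f(x_2) = 111.566406, coefficient = 1

I ≈ (1.375000/3) × 161.067383 = 73.822550
Exact value: 72.511914
Error: 1.310636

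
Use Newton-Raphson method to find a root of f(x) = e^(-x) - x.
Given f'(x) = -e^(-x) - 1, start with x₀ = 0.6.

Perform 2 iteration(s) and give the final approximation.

f(x) = e^(-x) - x
f'(x) = -e^(-x) - 1
x₀ = 0.6

Newton-Raphson formula: x_{n+1} = x_n - f(x_n)/f'(x_n)

Iteration 1:
  f(0.600000) = -0.051188
  f'(0.600000) = -1.548812
  x_1 = 0.600000 - (-0.051188)/(-1.548812) = 0.566950
Iteration 2:
  f(0.566950) = 0.000303
  f'(0.566950) = -1.567253
  x_2 = 0.566950 - 0.000303/(-1.567253) = 0.567143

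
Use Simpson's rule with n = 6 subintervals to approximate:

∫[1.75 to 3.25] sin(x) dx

f(x) = sin(x)
a = 1.75, b = 3.25, n = 6
h = (b - a)/n = 0.250000

Simpson's rule: (h/3)[f(x₀) + 4f(x₁) + 2f(x₂) + ... + f(xₙ)]

x_0 = 1.7500, f(x_0) = 0.983986, coefficient = 1
x_1 = 2.0000, f(x_1) = 0.909297, coefficient = 4
x_2 = 2.2500, f(x_2) = 0.778073, coefficient = 2
x_3 = 2.5000, f(x_3) = 0.598472, coefficient = 4
x_4 = 2.7500, f(x_4) = 0.381661, coefficient = 2
x_5 = 3.0000, f(x_5) = 0.141120, coefficient = 4
x_6 = 3.2500, f(x_6) = -0.108195, coefficient = 1

I ≈ (0.250000/3) × 9.790818 = 0.815901
Exact value: 0.815884
Error: 0.000018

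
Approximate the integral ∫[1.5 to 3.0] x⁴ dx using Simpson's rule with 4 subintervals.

f(x) = x⁴
a = 1.5, b = 3.0, n = 4
h = (b - a)/n = 0.375000

Simpson's rule: (h/3)[f(x₀) + 4f(x₁) + 2f(x₂) + ... + f(xₙ)]

x_0 = 1.5000, f(x_0) = 5.062500, coefficient = 1
x_1 = 1.8750, f(x_1) = 12.359619, coefficient = 4
x_2 = 2.2500, f(x_2) = 25.628906, coefficient = 2
x_3 = 2.6250, f(x_3) = 47.480713, coefficient = 4
x_4 = 3.0000, f(x_4) = 81.000000, coefficient = 1

I ≈ (0.375000/3) × 376.681641 = 47.085205
Exact value: 47.081250
Error: 0.003955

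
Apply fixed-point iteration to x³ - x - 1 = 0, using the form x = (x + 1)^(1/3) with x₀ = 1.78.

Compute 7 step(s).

Equation: x³ - x - 1 = 0
Fixed-point form: x = (x + 1)^(1/3)
x₀ = 1.78

x_1 = g(1.780000) = 1.406096
x_2 = g(1.406096) = 1.339998
x_3 = g(1.339998) = 1.327614
x_4 = g(1.327614) = 1.325268
x_5 = g(1.325268) = 1.324822
x_6 = g(1.324822) = 1.324738
x_7 = g(1.324738) = 1.324722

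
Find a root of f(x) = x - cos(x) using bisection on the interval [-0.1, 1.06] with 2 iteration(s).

f(x) = x - cos(x)
Initial interval: [-0.1, 1.06]

Iteration 1:
  c_1 = (-0.100000 + 1.060000)/2 = 0.480000
  f(c_1) = f(0.480000) = -0.406995
  f(a) × f(c) ≥ 0, new interval: [0.480000, 1.060000]
Iteration 2:
  c_2 = (0.480000 + 1.060000)/2 = 0.770000
  f(c_2) = f(0.770000) = 0.052089
  f(a) × f(c) < 0, new interval: [0.480000, 0.770000]

After 2 iteration(s), the approximation is c_2 = 0.770000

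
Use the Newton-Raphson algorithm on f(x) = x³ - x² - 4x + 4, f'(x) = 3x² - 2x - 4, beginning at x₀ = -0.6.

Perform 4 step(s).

f(x) = x³ - x² - 4x + 4
f'(x) = 3x² - 2x - 4
x₀ = -0.6

Newton-Raphson formula: x_{n+1} = x_n - f(x_n)/f'(x_n)

Iteration 1:
  f(-0.600000) = 5.824000
  f'(-0.600000) = -1.720000
  x_1 = -0.600000 - 5.824000/(-1.720000) = 2.786047
Iteration 2:
  f(2.786047) = 6.719206
  f'(2.786047) = 13.714072
  x_2 = 2.786047 - 6.719206/13.714072 = 2.296097
Iteration 3:
  f(2.296097) = 1.648714
  f'(2.296097) = 7.223988
  x_3 = 2.296097 - 1.648714/7.223988 = 2.067869
Iteration 4:
  f(2.067869) = 0.294821
  f'(2.067869) = 4.692511
  x_4 = 2.067869 - 0.294821/4.692511 = 2.005041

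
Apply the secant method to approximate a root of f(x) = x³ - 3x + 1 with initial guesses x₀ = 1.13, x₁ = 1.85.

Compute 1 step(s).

f(x) = x³ - 3x + 1
x₀ = 1.13, x₁ = 1.85

Secant formula: x_{n+1} = x_n - f(x_n)(x_n - x_{n-1})/(f(x_n) - f(x_{n-1}))

Iteration 1:
  f(1.130000) = -0.947103
  f(1.850000) = 1.781625
  x_2 = 1.850000 - 1.781625×(1.850000 - 1.130000)/(1.781625 - (-0.947103))
       = 1.379902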